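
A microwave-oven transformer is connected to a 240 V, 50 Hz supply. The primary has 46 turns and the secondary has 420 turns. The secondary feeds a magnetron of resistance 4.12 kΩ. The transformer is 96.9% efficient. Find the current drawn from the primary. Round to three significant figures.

I_p ≈ 5.01 A

V_s = 240 × 420/46 = 2191.3 V.
I_s = V_s/R = 2191.3/4120 = 0.53187 A.
P_out = V_s I_s = 2191.3 × 0.53187 = 1165.5 W.
P_in = P_out/η = 1165.5/0.969 = 1202.8 W.
I_p = P_in/V_p = 1202.8/240 = 5.01 A.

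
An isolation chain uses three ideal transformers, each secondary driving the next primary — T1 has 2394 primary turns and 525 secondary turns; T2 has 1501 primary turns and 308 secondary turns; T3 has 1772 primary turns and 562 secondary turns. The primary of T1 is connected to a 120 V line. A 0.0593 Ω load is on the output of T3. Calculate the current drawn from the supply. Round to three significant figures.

I_supply ≈ 0.412 A

Secondary of T1: V = 120.00 × 525/2394 = 26.316 V.
Secondary of T2: V = 26.316 × 308/1501 = 5.3999 V.
Secondary of T3: V = 5.3999 × 562/1772 = 1.7126 V.
I_load = 1.7126/0.0593 = 28.880 A, so P_out = 1.7126 × 28.880 = 49.461 W.
All ideal ⇒ P_in = P_out, so I_supply = 49.461/120 = 0.412 A.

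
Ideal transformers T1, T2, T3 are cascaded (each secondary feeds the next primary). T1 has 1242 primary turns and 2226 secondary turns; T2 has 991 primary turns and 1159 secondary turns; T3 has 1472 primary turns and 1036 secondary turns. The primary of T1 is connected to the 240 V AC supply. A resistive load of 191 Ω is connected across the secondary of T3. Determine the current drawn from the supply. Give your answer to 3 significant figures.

I_supply ≈ 2.73 A

Secondary of T1: V = 240.00 × 2226/1242 = 430.14 V.
Secondary of T2: V = 430.14 × 1159/991 = 503.07 V.
Secondary of T3: V = 503.07 × 1036/1472 = 354.06 V.
I_load = 354.06/191 = 1.8537 A, so P_out = 354.06 × 1.8537 = 656.33 W.
All ideal ⇒ P_in = P_out, so I_supply = 656.33/240 = 2.73 A.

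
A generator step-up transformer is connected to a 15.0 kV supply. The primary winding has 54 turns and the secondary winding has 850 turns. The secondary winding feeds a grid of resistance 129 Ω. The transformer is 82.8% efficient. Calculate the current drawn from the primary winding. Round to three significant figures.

I_p ≈ 34800 A

V_s = 15000 × 850/54 = 236110 V.
I_s = V_s/R = 236110/129 = 1830.3 A.
P_out = V_s I_s = 236110 × 1830.3 = 4.3216×10^8 W.
P_in = P_out/η = 4.3216×10^8/0.828 = 5.2193×10^8 W.
I_p = P_in/V_p = 5.2193×10^8/15000 = 34800 A.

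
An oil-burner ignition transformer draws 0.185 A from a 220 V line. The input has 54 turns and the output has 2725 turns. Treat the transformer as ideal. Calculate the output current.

I_out/I_in = N_in/N_out, so I_out = 0.185 × 54/2725 = 0.00367 A.

I_out ≈ 0.00367 A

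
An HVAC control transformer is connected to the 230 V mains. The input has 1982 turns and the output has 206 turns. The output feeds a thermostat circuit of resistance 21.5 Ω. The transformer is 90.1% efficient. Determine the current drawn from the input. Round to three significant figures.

I_in ≈ 0.128 A

V_out = 230 × 206/1982 = 23.905 V.
I_out = V_out/R = 23.905/21.5 = 1.1119 A.
P_out = V_out I_out = 23.905 × 1.1119 = 26.579 W.
P_in = P_out/η = 26.579/0.901 = 29.500 W.
I_in = P_in/V_in = 29.500/230 = 0.128 A.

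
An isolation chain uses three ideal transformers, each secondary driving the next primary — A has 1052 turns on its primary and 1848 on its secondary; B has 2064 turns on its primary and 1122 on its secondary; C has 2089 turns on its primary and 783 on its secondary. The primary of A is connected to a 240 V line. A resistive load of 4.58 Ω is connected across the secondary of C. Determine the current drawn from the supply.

Secondary of A: V = 240.00 × 1848/1052 = 421.60 V.
Secondary of B: V = 421.60 × 1122/2064 = 229.18 V.
Secondary of C: V = 229.18 × 783/2089 = 85.902 V.
I_load = 85.902/4.58 = 18.756 A, so P_out = 85.902 × 18.756 = 1611.2 W.
All ideal ⇒ P_in = P_out, so I_supply = 1611.2/240 = 6.71 A.

I_supply ≈ 6.71 A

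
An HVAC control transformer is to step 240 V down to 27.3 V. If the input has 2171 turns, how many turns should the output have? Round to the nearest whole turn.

N_out/N_in = V_out/V_in, so N_out = 2171 × 27.3/240 = 247.0 ≈ 247 turns.

N_out = 247 turns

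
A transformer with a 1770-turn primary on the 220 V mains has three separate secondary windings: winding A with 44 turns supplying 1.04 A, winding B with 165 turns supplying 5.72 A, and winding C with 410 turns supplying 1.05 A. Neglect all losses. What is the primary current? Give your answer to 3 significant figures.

I_p ≈ 0.802 A

V_A = 220 × 44/1770 = 5.4689 V; V_B = 220 × 165/1770 = 20.508 V; V_C = 220 × 410/1770 = 50.960 V.
P_out = V_A I_A + V_B I_B + V_C I_C = 5.4689×1.04 + 20.508×5.72 + 50.960×1.05 = 5.6877 + 117.31 + 53.508 = 176.50 W.
Ideal ⇒ P_in = P_out, so I_p = P_out/V_p = 176.50/220 = 0.802 A.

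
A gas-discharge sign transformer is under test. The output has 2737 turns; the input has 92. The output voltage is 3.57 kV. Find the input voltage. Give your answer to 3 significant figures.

V_in/V_out = N_in/N_out, so V_in = 3570 × 92/2737 = 120 V.

V_in ≈ 120 V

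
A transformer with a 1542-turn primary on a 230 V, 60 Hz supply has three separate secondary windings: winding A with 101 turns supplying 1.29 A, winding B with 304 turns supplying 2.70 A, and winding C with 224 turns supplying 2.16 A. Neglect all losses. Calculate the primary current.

I_p ≈ 0.931 A

V_A = 230 × 101/1542 = 15.065 V; V_B = 230 × 304/1542 = 45.344 V; V_C = 230 × 224/1542 = 33.411 V.
P_out = V_A I_A + V_B I_B + V_C I_C = 15.065×1.29 + 45.344×2.70 + 33.411×2.16 = 19.434 + 122.43 + 72.168 = 214.03 W.
Ideal ⇒ P_in = P_out, so I_p = P_out/V_p = 214.03/230 = 0.931 A.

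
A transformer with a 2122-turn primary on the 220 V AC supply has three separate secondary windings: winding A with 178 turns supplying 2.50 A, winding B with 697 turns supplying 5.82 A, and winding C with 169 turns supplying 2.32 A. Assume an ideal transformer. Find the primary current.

I_p ≈ 2.31 A

V_A = 220 × 178/2122 = 18.454 V; V_B = 220 × 697/2122 = 72.262 V; V_C = 220 × 169/2122 = 17.521 V.
P_out = V_A I_A + V_B I_B + V_C I_C = 18.454×2.50 + 72.262×5.82 + 17.521×2.32 = 46.136 + 420.56 + 40.649 = 507.35 W.
Ideal ⇒ P_in = P_out, so I_p = P_out/V_p = 507.35/220 = 2.31 A.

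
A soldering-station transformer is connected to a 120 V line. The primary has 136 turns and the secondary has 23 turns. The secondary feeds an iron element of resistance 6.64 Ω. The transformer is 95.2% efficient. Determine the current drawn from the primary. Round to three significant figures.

I_p ≈ 0.543 A

V_s = 120 × 23/136 = 20.294 V.
I_s = V_s/R = 20.294/6.64 = 3.0563 A.
P_out = V_s I_s = 20.294 × 3.0563 = 62.026 W.
P_in = P_out/η = 62.026/0.952 = 65.153 W.
I_p = P_in/V_p = 65.153/120 = 0.543 A.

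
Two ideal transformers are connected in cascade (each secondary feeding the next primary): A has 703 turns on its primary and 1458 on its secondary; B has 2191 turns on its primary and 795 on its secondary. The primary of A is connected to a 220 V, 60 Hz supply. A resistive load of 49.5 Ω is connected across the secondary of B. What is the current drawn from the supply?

I_supply ≈ 2.52 A

After A: V = 220.00 × 1458/703 = 456.27 V.
After B: V = 456.27 × 795/2191 = 165.56 V.
I_load = 165.56/49.5 = 3.3446 A, so P_out = 165.56 × 3.3446 = 553.72 W.
All ideal ⇒ P_in = P_out, so I_supply = 553.72/220 = 2.52 A.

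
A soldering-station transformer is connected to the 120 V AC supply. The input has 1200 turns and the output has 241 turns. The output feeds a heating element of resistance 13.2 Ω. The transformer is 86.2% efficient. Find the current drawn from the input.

I_in ≈ 0.425 A

V_out = 120 × 241/1200 = 24.100 V.
I_out = V_out/R = 24.100/13.2 = 1.8258 A.
P_out = V_out I_out = 24.100 × 1.8258 = 44.001 W.
P_in = P_out/η = 44.001/0.862 = 51.045 W.
I_in = P_in/V_in = 51.045/120 = 0.425 A.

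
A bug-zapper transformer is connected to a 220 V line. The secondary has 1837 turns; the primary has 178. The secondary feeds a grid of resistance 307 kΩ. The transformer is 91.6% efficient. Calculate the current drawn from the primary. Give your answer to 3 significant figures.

V_s = 220 × 1837/178 = 2270.4 V.
I_s = V_s/R = 2270.4/307000 = 0.0073956 A.
P_out = V_s I_s = 2270.4 × 0.0073956 = 16.791 W.
P_in = P_out/η = 16.791/0.916 = 18.331 W.
I_p = P_in/V_p = 18.331/220 = 0.0833 A.

I_p ≈ 0.0833 A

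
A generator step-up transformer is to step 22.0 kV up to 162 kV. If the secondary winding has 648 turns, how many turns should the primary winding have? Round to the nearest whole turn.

N_p = 88 turns

N_p/N_s = V_p/V_s, so N_p = 648 × 22000/162000 = 88.0 ≈ 88 turns.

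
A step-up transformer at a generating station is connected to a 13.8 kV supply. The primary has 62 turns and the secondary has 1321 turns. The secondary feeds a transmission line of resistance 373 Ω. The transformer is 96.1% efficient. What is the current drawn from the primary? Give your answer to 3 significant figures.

V_s = 13800 × 1321/62 = 294030 V.
I_s = V_s/R = 294030/373 = 788.28 A.
P_out = V_s I_s = 294030 × 788.28 = 2.3178×10^8 W.
P_in = P_out/η = 2.3178×10^8/0.961 = 2.4118×10^8 W.
I_p = P_in/V_p = 2.4118×10^8/13800 = 17500 A.

I_p ≈ 17500 A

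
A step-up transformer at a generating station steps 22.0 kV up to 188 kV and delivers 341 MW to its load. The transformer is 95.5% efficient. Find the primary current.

I_p ≈ 16200 A

P_in = P_out/η = 3.41×10^8/0.955 = 3.5707×10^8 W.
I_p = P_in/V_p = 3.5707×10^8/22000 = 16200 A.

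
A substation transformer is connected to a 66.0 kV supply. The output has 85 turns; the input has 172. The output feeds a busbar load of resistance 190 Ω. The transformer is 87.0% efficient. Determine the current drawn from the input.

V_out = 66000 × 85/172 = 32616 V.
I_out = V_out/R = 32616/190 = 171.66 A.
P_out = V_out I_out = 32616 × 171.66 = 5.5991×10^6 W.
P_in = P_out/η = 5.5991×10^6/0.870 = 6.4357×10^6 W.
I_in = P_in/V_in = 6.4357×10^6/66000 = 97.5 A.

I_in ≈ 97.5 A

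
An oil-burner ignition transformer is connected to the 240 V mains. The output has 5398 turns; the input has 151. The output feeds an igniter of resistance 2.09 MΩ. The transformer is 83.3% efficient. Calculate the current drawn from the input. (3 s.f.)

I_in ≈ 0.176 A

V_out = 240 × 5398/151 = 8579.6 V.
I_out = V_out/R = 8579.6/(2.09×10^6) = 0.0041051 A.
P_out = V_out I_out = 8579.6 × 0.0041051 = 35.220 W.
P_in = P_out/η = 35.220/0.833 = 42.281 W.
I_in = P_in/V_in = 42.281/240 = 0.176 A.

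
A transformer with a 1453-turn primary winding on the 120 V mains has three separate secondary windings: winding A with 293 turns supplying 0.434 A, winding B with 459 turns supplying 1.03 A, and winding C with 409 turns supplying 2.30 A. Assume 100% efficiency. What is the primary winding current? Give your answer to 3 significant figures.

I_p ≈ 1.06 A

V_A = 120 × 293/1453 = 24.198 V; V_B = 120 × 459/1453 = 37.908 V; V_C = 120 × 409/1453 = 33.778 V.
P_out = V_A I_A + V_B I_B + V_C I_C = 24.198×0.434 + 37.908×1.03 + 33.778×2.30 = 10.502 + 39.045 + 77.690 = 127.24 W.
Ideal ⇒ P_in = P_out, so I_p = P_out/V_p = 127.24/120 = 1.06 A.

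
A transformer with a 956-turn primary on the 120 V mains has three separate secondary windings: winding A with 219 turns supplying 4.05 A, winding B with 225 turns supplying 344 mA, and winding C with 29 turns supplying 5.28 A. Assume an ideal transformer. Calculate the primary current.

I_p ≈ 1.17 A

V_A = 120 × 219/956 = 27.490 V; V_B = 120 × 225/956 = 28.243 V; V_C = 120 × 29/956 = 3.6402 V.
P_out = V_A I_A + V_B I_B + V_C I_C = 27.490×4.05 + 28.243×0.344 + 3.6402×5.28 = 111.33 + 9.7155 + 19.220 = 140.27 W.
Ideal ⇒ P_in = P_out, so I_p = P_out/V_p = 140.27/120 = 1.17 A.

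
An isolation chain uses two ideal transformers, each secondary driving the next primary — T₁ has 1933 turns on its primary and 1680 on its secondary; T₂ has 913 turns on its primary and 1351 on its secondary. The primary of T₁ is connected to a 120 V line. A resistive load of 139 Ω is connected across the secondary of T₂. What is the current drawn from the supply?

After T₁: V = 120.00 × 1680/1933 = 104.29 V.
After T₂: V = 104.29 × 1351/913 = 154.33 V.
I_load = 154.33/139 = 1.1103 A, so P_out = 154.33 × 1.1103 = 171.35 W.
All ideal ⇒ P_in = P_out, so I_supply = 171.35/120 = 1.43 A.

I_supply ≈ 1.43 A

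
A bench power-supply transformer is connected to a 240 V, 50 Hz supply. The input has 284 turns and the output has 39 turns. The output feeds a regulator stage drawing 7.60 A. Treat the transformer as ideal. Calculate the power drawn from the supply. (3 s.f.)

P ≈ 250 W

I_in = I_out × N_out/N_in = 7.60 × 39/284 = 1.0437 A.
P = V_in I_in = 240 × 1.0437 = 250 W.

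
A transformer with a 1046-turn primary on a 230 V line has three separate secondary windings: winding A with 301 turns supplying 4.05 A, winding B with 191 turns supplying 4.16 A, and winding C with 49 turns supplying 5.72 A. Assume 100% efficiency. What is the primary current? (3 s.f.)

I_p ≈ 2.19 A

V_A = 230 × 301/1046 = 66.185 V; V_B = 230 × 191/1046 = 41.998 V; V_C = 230 × 49/1046 = 10.774 V.
P_out = V_A I_A + V_B I_B + V_C I_C = 66.185×4.05 + 41.998×4.16 + 10.774×5.72 = 268.05 + 174.71 + 61.629 = 504.39 W.
Ideal ⇒ P_in = P_out, so I_p = P_out/V_p = 504.39/230 = 2.19 A.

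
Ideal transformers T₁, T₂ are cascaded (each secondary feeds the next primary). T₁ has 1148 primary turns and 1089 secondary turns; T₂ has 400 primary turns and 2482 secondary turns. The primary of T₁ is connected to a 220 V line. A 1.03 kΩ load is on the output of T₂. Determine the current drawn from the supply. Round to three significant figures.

I_supply ≈ 7.40 A

Secondary of T₁: V = 220.00 × 1089/1148 = 208.69 V.
Secondary of T₂: V = 208.69 × 2482/400 = 1294.9 V.
I_load = 1294.9/1030 = 1.2572 A, so P_out = 1294.9 × 1.2572 = 1628.0 W.
All ideal ⇒ P_in = P_out, so I_supply = 1628.0/220 = 7.40 A.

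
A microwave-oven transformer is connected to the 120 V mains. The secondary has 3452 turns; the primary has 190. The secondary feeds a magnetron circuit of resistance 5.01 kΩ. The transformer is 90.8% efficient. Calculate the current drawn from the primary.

I_p ≈ 8.71 A

V_s = 120 × 3452/190 = 2180.2 V.
I_s = V_s/R = 2180.2/5010 = 0.43517 A.
P_out = V_s I_s = 2180.2 × 0.43517 = 948.77 W.
P_in = P_out/η = 948.77/0.908 = 1044.9 W.
I_p = P_in/V_p = 1044.9/120 = 8.71 A.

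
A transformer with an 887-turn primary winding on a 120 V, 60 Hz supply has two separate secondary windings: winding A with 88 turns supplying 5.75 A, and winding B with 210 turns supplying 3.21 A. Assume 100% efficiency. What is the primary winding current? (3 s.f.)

V_A = 120 × 88/887 = 11.905 V; V_B = 120 × 210/887 = 28.410 V.
P_out = V_A I_A + V_B I_B = 11.905×5.75 + 28.410×3.21 = 68.455 + 91.197 = 159.65 W.
Ideal ⇒ P_in = P_out, so I_p = P_out/V_p = 159.65/120 = 1.33 A.

I_p ≈ 1.33 A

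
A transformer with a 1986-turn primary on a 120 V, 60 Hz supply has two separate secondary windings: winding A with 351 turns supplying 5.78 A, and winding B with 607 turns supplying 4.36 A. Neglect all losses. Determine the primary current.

I_p ≈ 2.35 A

V_A = 120 × 351/1986 = 21.208 V; V_B = 120 × 607/1986 = 36.677 V.
P_out = V_A I_A + V_B I_B = 21.208×5.78 + 36.677×4.36 = 122.58 + 159.91 = 282.50 W.
Ideal ⇒ P_in = P_out, so I_p = P_out/V_p = 282.50/120 = 2.35 A.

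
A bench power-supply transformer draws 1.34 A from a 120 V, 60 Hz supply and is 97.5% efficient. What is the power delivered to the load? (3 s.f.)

P_out ≈ 157 W

P_in = V_p I_p = 120 × 1.34 = 160.80 W.
P_out = η P_in = 0.975 × 160.80 = 157 W.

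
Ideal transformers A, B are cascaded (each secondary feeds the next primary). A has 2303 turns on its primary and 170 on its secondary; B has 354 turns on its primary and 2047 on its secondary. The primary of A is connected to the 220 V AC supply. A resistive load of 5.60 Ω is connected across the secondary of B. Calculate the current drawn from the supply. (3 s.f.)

Secondary of A: V = 220.00 × 170/2303 = 16.240 V.
Secondary of B: V = 16.240 × 2047/354 = 93.906 V.
I_load = 93.906/5.60 = 16.769 A, so P_out = 93.906 × 16.769 = 1574.7 W.
All ideal ⇒ P_in = P_out, so I_supply = 1574.7/220 = 7.16 A.

I_supply ≈ 7.16 A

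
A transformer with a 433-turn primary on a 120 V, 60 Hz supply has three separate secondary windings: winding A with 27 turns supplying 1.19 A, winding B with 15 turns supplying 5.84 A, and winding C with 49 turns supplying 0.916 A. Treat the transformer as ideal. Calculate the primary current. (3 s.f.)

V_A = 120 × 27/433 = 7.4827 V; V_B = 120 × 15/433 = 4.1570 V; V_C = 120 × 49/433 = 13.580 V.
P_out = V_A I_A + V_B I_B + V_C I_C = 7.4827×1.19 + 4.1570×5.84 + 13.580×0.916 = 8.9044 + 24.277 + 12.439 = 45.621 W.
Ideal ⇒ P_in = P_out, so I_p = P_out/V_p = 45.621/120 = 0.380 A.

I_p ≈ 0.380 A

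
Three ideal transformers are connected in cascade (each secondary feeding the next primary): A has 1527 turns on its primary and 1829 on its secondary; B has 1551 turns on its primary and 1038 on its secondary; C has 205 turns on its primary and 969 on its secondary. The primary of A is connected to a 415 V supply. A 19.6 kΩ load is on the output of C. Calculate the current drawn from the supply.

Secondary of A: V = 415.00 × 1829/1527 = 497.08 V.
Secondary of B: V = 497.08 × 1038/1551 = 332.67 V.
Secondary of C: V = 332.67 × 969/205 = 1572.5 V.
I_load = 1572.5/19600 = 0.080227 A, so P_out = 1572.5 × 0.080227 = 126.15 W.
All ideal ⇒ P_in = P_out, so I_supply = 126.15/415 = 0.304 A.

I_supply ≈ 0.304 A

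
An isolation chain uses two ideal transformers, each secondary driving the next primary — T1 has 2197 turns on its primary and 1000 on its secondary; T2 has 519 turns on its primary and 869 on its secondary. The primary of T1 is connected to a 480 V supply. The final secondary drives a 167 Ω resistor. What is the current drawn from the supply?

After T1: V = 480.00 × 1000/2197 = 218.48 V.
After T2: V = 218.48 × 869/519 = 365.82 V.
I_load = 365.82/167 = 2.1905 A, so P_out = 365.82 × 2.1905 = 801.33 W.
All ideal ⇒ P_in = P_out, so I_supply = 801.33/480 = 1.67 A.

I_supply ≈ 1.67 A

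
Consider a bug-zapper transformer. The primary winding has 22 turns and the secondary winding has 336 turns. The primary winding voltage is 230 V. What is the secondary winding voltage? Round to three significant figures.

V_s ≈ 3510 V

V_s/V_p = N_s/N_p, so V_s = 230 × 336/22 = 3510 V.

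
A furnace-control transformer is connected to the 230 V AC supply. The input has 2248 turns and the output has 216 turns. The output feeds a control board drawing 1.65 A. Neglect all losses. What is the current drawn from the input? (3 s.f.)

I_in ≈ 0.159 A

For an ideal transformer I_in N_in = I_out N_out, so I_in = 1.65 × 216/2248 = 0.159 A.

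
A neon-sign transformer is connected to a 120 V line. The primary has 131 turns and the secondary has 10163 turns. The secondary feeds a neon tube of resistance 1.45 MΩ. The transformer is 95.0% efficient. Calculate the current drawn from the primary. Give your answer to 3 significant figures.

V_s = 120 × 10163/131 = 9309.6 V.
I_s = V_s/R = 9309.6/(1.45×10^6) = 0.0064204 A.
P_out = V_s I_s = 9309.6 × 0.0064204 = 59.772 W.
P_in = P_out/η = 59.772/0.950 = 62.918 W.
I_p = P_in/V_p = 62.918/120 = 0.524 A.

I_p ≈ 0.524 A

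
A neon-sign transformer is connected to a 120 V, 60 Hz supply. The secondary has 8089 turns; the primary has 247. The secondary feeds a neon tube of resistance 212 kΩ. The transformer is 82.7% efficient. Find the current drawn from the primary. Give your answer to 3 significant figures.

V_s = 120 × 8089/247 = 3929.9 V.
I_s = V_s/R = 3929.9/212000 = 0.018537 A.
P_out = V_s I_s = 3929.9 × 0.018537 = 72.849 W.
P_in = P_out/η = 72.849/0.827 = 88.088 W.
I_p = P_in/V_p = 88.088/120 = 0.734 A.

I_p ≈ 0.734 A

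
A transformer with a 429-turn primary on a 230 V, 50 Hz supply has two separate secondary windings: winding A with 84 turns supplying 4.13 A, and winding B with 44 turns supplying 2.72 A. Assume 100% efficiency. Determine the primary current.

I_p ≈ 1.09 A

V_A = 230 × 84/429 = 45.035 V; V_B = 230 × 44/429 = 23.590 V.
P_out = V_A I_A + V_B I_B = 45.035×4.13 + 23.590×2.72 = 185.99 + 64.164 = 250.16 W.
Ideal ⇒ P_in = P_out, so I_p = P_out/V_p = 250.16/230 = 1.09 A.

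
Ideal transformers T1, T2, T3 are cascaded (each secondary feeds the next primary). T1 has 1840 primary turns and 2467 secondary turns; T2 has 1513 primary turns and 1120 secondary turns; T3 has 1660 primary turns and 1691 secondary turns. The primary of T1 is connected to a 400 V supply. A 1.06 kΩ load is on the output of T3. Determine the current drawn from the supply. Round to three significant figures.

After T1: V = 400.00 × 2467/1840 = 536.30 V.
After T2: V = 536.30 × 1120/1513 = 397.00 V.
After T3: V = 397.00 × 1691/1660 = 404.41 V.
I_load = 404.41/1060 = 0.38152 A, so P_out = 404.41 × 0.38152 = 154.29 W.
All ideal ⇒ P_in = P_out, so I_supply = 154.29/400 = 0.386 A.

I_supply ≈ 0.386 A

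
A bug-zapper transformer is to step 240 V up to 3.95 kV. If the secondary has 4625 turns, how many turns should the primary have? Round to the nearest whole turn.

N_p = 281 turns

N_p/N_s = V_p/V_s, so N_p = 4625 × 240/3950 = 281.0 ≈ 281 turns.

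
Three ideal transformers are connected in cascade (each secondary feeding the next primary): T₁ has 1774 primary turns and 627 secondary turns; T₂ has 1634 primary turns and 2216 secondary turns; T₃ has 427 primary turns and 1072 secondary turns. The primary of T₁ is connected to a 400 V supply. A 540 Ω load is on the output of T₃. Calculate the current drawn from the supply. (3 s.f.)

I_supply ≈ 1.07 A

Secondary of T₁: V = 400.00 × 627/1774 = 141.38 V.
Secondary of T₂: V = 141.38 × 2216/1634 = 191.73 V.
Secondary of T₃: V = 191.73 × 1072/427 = 481.35 V.
I_load = 481.35/540 = 0.89138 A, so P_out = 481.35 × 0.89138 = 429.07 W.
All ideal ⇒ P_in = P_out, so I_supply = 429.07/400 = 1.07 A.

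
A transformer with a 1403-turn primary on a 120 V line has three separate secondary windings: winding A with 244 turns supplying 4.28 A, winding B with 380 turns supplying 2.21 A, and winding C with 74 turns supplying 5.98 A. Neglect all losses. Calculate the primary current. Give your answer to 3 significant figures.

I_p ≈ 1.66 A

V_A = 120 × 244/1403 = 20.870 V; V_B = 120 × 380/1403 = 32.502 V; V_C = 120 × 74/1403 = 6.3293 V.
P_out = V_A I_A + V_B I_B + V_C I_C = 20.870×4.28 + 32.502×2.21 + 6.3293×5.98 = 89.322 + 71.829 + 37.849 = 199.00 W.
Ideal ⇒ P_in = P_out, so I_p = P_out/V_p = 199.00/120 = 1.66 A.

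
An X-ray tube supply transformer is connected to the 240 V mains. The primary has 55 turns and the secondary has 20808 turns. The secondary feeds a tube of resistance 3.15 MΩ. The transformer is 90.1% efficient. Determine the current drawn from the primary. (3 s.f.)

V_s = 240 × 20808/55 = 90799 V.
I_s = V_s/R = 90799/(3.15×10^6) = 0.028825 A.
P_out = V_s I_s = 90799 × 0.028825 = 2617.3 W.
P_in = P_out/η = 2617.3/0.901 = 2904.8 W.
I_p = P_in/V_p = 2904.8/240 = 12.1 A.

I_p ≈ 12.1 A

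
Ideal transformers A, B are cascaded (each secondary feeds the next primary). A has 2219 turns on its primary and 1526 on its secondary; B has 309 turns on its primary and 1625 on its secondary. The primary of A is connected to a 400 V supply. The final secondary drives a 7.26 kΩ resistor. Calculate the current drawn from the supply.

After A: V = 400.00 × 1526/2219 = 275.08 V.
After B: V = 275.08 × 1625/309 = 1446.6 V.
I_load = 1446.6/7260 = 0.19926 A, so P_out = 1446.6 × 0.19926 = 288.25 W.
All ideal ⇒ P_in = P_out, so I_supply = 288.25/400 = 0.721 A.

I_supply ≈ 0.721 A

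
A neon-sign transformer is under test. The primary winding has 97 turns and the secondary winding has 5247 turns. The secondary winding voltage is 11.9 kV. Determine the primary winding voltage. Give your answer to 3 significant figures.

V_p ≈ 220 V

V_p/V_s = N_p/N_s, so V_p = 11900 × 97/5247 = 220 V.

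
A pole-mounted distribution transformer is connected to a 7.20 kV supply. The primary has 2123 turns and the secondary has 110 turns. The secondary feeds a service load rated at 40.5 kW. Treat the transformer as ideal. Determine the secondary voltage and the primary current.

V_s ≈ 373 V, I_p ≈ 5.62 A

V_s = V_p × N_s/N_p = 7200 × 110/2123 = 373.06 V.
I_s = P/V_s = 40500/373.06 = 108.56 A.
I_p = I_s × N_s/N_p = 108.56 × 110/2123 = 5.62 A.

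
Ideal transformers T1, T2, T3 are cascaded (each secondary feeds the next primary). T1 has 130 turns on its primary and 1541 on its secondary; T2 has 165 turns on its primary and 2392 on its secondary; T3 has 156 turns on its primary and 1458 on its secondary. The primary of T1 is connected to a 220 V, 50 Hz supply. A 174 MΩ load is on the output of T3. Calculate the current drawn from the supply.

Secondary of T1: V = 220.00 × 1541/130 = 2607.8 V.
Secondary of T2: V = 2607.8 × 2392/165 = 37806 V.
Secondary of T3: V = 37806 × 1458/156 = 353340 V.
I_load = 353340/(1.74×10^8) = 0.0020307 A, so P_out = 353340 × 0.0020307 = 717.52 W.
All ideal ⇒ P_in = P_out, so I_supply = 717.52/220 = 3.26 A.

I_supply ≈ 3.26 A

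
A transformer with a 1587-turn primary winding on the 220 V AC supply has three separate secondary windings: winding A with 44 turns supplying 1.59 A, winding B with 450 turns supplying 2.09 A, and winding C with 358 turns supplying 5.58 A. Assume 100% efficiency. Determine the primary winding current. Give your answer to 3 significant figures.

V_A = 220 × 44/1587 = 6.0996 V; V_B = 220 × 450/1587 = 62.382 V; V_C = 220 × 358/1587 = 49.628 V.
P_out = V_A I_A + V_B I_B + V_C I_C = 6.0996×1.59 + 62.382×2.09 + 49.628×5.58 = 9.6983 + 130.38 + 276.93 = 417.00 W.
Ideal ⇒ P_in = P_out, so I_p = P_out/V_p = 417.00/220 = 1.90 A.

I_p ≈ 1.90 A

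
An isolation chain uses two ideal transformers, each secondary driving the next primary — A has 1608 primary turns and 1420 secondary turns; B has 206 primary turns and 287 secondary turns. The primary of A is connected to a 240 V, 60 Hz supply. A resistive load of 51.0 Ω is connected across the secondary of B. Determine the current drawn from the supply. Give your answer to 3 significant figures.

I_supply ≈ 7.12 A

Secondary of A: V = 240.00 × 1420/1608 = 211.94 V.
Secondary of B: V = 211.94 × 287/206 = 295.28 V.
I_load = 295.28/51.0 = 5.7897 A, so P_out = 295.28 × 5.7897 = 1709.6 W.
All ideal ⇒ P_in = P_out, so I_supply = 1709.6/240 = 7.12 A.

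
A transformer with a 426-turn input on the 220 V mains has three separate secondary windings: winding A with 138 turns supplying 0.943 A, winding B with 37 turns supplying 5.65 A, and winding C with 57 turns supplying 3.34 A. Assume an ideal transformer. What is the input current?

I_in ≈ 1.24 A

V_A = 220 × 138/426 = 71.268 V; V_B = 220 × 37/426 = 19.108 V; V_C = 220 × 57/426 = 29.437 V.
P_out = V_A I_A + V_B I_B + V_C I_C = 71.268×0.943 + 19.108×5.65 + 29.437×3.34 = 67.205 + 107.96 + 98.318 = 273.48 W.
Ideal ⇒ P_in = P_out, so I_in = P_out/V_in = 273.48/220 = 1.24 A.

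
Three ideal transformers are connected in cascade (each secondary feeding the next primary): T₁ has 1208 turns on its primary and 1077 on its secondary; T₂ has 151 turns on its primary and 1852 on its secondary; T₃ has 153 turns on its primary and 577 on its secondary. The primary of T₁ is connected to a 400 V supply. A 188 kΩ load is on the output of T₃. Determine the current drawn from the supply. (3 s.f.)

Secondary of T₁: V = 400.00 × 1077/1208 = 356.62 V.
Secondary of T₂: V = 356.62 × 1852/151 = 4373.9 V.
Secondary of T₃: V = 4373.9 × 577/153 = 16495 V.
I_load = 16495/188000 = 0.087740 A, so P_out = 16495 × 0.087740 = 1447.3 W.
All ideal ⇒ P_in = P_out, so I_supply = 1447.3/400 = 3.62 A.

I_supply ≈ 3.62 A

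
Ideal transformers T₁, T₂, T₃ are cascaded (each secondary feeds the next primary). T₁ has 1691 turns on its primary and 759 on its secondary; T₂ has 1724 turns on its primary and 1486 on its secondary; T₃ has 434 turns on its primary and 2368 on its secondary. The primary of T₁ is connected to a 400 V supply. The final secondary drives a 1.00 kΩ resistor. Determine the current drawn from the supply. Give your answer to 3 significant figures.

After T₁: V = 400.00 × 759/1691 = 179.54 V.
After T₂: V = 179.54 × 1486/1724 = 154.75 V.
After T₃: V = 154.75 × 2368/434 = 844.37 V.
I_load = 844.37/1000 = 0.84437 A, so P_out = 844.37 × 0.84437 = 712.96 W.
All ideal ⇒ P_in = P_out, so I_supply = 712.96/400 = 1.78 A.

I_supply ≈ 1.78 A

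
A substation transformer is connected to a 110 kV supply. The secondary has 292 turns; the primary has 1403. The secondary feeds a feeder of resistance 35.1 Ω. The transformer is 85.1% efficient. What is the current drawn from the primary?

V_s = 110000 × 292/1403 = 22894 V.
I_s = V_s/R = 22894/35.1 = 652.24 A.
P_out = V_s I_s = 22894 × 652.24 = 1.4932×10^7 W.
P_in = P_out/η = 1.4932×10^7/0.851 = 1.7547×10^7 W.
I_p = P_in/V_p = 1.7547×10^7/110000 = 160 A.

I_p ≈ 160 A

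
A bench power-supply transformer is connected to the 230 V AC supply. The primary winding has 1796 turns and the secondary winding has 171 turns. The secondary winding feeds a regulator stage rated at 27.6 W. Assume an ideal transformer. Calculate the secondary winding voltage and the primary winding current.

V_s ≈ 21.9 V, I_p ≈ 0.120 A

V_s = V_p × N_s/N_p = 230 × 171/1796 = 21.899 V.
I_s = P/V_s = 27.6/21.899 = 1.2604 A.
I_p = I_s × N_s/N_p = 1.2604 × 171/1796 = 0.120 A.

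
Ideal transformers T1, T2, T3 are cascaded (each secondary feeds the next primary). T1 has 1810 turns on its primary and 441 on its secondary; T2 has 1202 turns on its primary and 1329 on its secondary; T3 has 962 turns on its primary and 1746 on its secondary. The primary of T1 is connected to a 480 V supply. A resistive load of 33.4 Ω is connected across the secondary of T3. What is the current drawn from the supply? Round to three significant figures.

Secondary of T1: V = 480.00 × 441/1810 = 116.95 V.
Secondary of T2: V = 116.95 × 1329/1202 = 129.31 V.
Secondary of T3: V = 129.31 × 1746/962 = 234.69 V.
I_load = 234.69/33.4 = 7.0266 A, so P_out = 234.69 × 7.0266 = 1649.1 W.
All ideal ⇒ P_in = P_out, so I_supply = 1649.1/480 = 3.44 A.

I_supply ≈ 3.44 A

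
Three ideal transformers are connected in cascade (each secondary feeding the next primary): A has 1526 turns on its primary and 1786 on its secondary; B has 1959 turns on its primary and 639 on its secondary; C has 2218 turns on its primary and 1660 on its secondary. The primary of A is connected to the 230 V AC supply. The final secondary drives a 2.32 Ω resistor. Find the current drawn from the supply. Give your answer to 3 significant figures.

I_supply ≈ 8.09 A

After A: V = 230.00 × 1786/1526 = 269.19 V.
After B: V = 269.19 × 639/1959 = 87.805 V.
After C: V = 87.805 × 1660/2218 = 65.715 V.
I_load = 65.715/2.32 = 28.326 A, so P_out = 65.715 × 28.326 = 1861.4 W.
All ideal ⇒ P_in = P_out, so I_supply = 1861.4/230 = 8.09 A.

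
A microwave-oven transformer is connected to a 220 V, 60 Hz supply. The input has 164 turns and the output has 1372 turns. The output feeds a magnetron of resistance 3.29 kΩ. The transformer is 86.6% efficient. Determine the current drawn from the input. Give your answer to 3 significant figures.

I_in ≈ 5.40 A

V_out = 220 × 1372/164 = 1840.5 V.
I_out = V_out/R = 1840.5/3290 = 0.55942 A.
P_out = V_out I_out = 1840.5 × 0.55942 = 1029.6 W.
P_in = P_out/η = 1029.6/0.866 = 1188.9 W.
I_in = P_in/V_in = 1188.9/220 = 5.40 A.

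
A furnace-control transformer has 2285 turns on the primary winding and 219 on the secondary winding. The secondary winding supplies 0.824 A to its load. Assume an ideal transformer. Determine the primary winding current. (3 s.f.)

I_p ≈ 0.0790 A

For an ideal transformer I_p/I_s = N_s/N_p, so I_p = 0.824 × 219/2285 = 0.0790 A.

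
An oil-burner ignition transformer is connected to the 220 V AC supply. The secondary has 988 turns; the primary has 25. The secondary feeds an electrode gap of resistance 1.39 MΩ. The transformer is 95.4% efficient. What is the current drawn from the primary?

V_s = 220 × 988/25 = 8694.4 V.
I_s = V_s/R = 8694.4/(1.39×10^6) = 0.0062550 A.
P_out = V_s I_s = 8694.4 × 0.0062550 = 54.383 W.
P_in = P_out/η = 54.383/0.954 = 57.005 W.
I_p = P_in/V_p = 57.005/220 = 0.259 A.

I_p ≈ 0.259 A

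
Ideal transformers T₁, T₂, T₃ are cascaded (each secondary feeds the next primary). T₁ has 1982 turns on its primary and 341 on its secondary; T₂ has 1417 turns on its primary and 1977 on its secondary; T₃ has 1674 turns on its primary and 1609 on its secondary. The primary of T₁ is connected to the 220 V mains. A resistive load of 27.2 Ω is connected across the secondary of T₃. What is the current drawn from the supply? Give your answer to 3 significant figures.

I_supply ≈ 0.431 A

Secondary of T₁: V = 220.00 × 341/1982 = 37.851 V.
Secondary of T₂: V = 37.851 × 1977/1417 = 52.809 V.
Secondary of T₃: V = 52.809 × 1609/1674 = 50.759 V.
I_load = 50.759/27.2 = 1.8661 A, so P_out = 50.759 × 1.8661 = 94.722 W.
All ideal ⇒ P_in = P_out, so I_supply = 94.722/220 = 0.431 A.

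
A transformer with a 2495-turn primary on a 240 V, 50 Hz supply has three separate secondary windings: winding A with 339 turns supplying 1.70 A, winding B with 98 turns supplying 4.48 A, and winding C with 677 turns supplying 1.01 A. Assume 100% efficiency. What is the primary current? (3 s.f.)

V_A = 240 × 339/2495 = 32.609 V; V_B = 240 × 98/2495 = 9.4269 V; V_C = 240 × 677/2495 = 65.122 V.
P_out = V_A I_A + V_B I_B + V_C I_C = 32.609×1.70 + 9.4269×4.48 + 65.122×1.01 = 55.436 + 42.232 + 65.773 = 163.44 W.
Ideal ⇒ P_in = P_out, so I_p = P_out/V_p = 163.44/240 = 0.681 A.

I_p ≈ 0.681 A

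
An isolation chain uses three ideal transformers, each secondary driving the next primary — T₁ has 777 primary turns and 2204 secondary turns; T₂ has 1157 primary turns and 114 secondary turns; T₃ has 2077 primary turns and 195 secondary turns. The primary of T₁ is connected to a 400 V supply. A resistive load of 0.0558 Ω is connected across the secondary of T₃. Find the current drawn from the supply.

Secondary of T₁: V = 400.00 × 2204/777 = 1134.6 V.
Secondary of T₂: V = 1134.6 × 114/1157 = 111.79 V.
Secondary of T₃: V = 111.79 × 195/2077 = 10.496 V.
I_load = 10.496/0.0558 = 188.10 A, so P_out = 10.496 × 188.10 = 1974.3 W.
All ideal ⇒ P_in = P_out, so I_supply = 1974.3/400 = 4.94 A.

I_supply ≈ 4.94 A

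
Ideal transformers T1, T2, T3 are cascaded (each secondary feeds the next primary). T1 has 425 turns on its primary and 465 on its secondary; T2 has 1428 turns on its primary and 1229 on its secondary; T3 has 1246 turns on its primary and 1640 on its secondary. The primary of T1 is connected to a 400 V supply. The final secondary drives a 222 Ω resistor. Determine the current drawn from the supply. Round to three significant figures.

I_supply ≈ 2.77 A

Secondary of T1: V = 400.00 × 465/425 = 437.65 V.
Secondary of T2: V = 437.65 × 1229/1428 = 376.66 V.
Secondary of T3: V = 376.66 × 1640/1246 = 495.76 V.
I_load = 495.76/222 = 2.2332 A, so P_out = 495.76 × 2.2332 = 1107.1 W.
All ideal ⇒ P_in = P_out, so I_supply = 1107.1/400 = 2.77 A.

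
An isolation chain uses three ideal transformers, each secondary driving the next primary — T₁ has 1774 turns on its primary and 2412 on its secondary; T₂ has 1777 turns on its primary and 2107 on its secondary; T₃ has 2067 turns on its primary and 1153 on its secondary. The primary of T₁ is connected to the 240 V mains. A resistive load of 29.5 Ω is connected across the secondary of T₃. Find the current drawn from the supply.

I_supply ≈ 6.58 A

After T₁: V = 240.00 × 2412/1774 = 326.31 V.
After T₂: V = 326.31 × 2107/1777 = 386.91 V.
After T₃: V = 386.91 × 1153/2067 = 215.82 V.
I_load = 215.82/29.5 = 7.3161 A, so P_out = 215.82 × 7.3161 = 1579.0 W.
All ideal ⇒ P_in = P_out, so I_supply = 1579.0/240 = 6.58 A.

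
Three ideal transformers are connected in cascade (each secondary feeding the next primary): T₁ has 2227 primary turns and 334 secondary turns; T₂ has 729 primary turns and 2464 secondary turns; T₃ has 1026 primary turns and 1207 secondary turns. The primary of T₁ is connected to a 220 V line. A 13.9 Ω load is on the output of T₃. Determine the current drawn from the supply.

Secondary of T₁: V = 220.00 × 334/2227 = 32.995 V.
Secondary of T₂: V = 32.995 × 2464/729 = 111.52 V.
Secondary of T₃: V = 111.52 × 1207/1026 = 131.20 V.
I_load = 131.20/13.9 = 9.4386 A, so P_out = 131.20 × 9.4386 = 1238.3 W.
All ideal ⇒ P_in = P_out, so I_supply = 1238.3/220 = 5.63 A.

I_supply ≈ 5.63 A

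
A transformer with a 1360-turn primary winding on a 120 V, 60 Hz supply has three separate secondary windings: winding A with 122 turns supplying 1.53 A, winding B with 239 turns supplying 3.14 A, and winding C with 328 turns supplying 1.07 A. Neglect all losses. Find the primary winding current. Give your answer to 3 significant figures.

V_A = 120 × 122/1360 = 10.765 V; V_B = 120 × 239/1360 = 21.088 V; V_C = 120 × 328/1360 = 28.941 V.
P_out = V_A I_A + V_B I_B + V_C I_C = 10.765×1.53 + 21.088×3.14 + 28.941×1.07 = 16.470 + 66.217 + 30.967 = 113.65 W.
Ideal ⇒ P_in = P_out, so I_p = P_out/V_p = 113.65/120 = 0.947 A.

I_p ≈ 0.947 A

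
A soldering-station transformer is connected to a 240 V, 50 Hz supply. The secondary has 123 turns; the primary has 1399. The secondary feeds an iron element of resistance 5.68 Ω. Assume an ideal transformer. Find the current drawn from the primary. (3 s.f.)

V_s = V_p × N_s/N_p = 240 × 123/1399 = 21.101 V.
I_s = V_s/R = 21.101/5.68 = 3.7149 A.
For an ideal transformer I_p N_p = I_s N_s, so I_p = 3.7149 × 123/1399 = 0.327 A.

I_p ≈ 0.327 A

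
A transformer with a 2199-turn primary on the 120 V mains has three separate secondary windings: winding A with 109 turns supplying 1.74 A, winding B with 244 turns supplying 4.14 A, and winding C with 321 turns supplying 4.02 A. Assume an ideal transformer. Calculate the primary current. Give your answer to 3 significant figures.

I_p ≈ 1.13 A

V_A = 120 × 109/2199 = 5.9482 V; V_B = 120 × 244/2199 = 13.315 V; V_C = 120 × 321/2199 = 17.517 V.
P_out = V_A I_A + V_B I_B + V_C I_C = 5.9482×1.74 + 13.315×4.14 + 17.517×4.02 = 10.350 + 55.125 + 70.419 = 135.89 W.
Ideal ⇒ P_in = P_out, so I_p = P_out/V_p = 135.89/120 = 1.13 A.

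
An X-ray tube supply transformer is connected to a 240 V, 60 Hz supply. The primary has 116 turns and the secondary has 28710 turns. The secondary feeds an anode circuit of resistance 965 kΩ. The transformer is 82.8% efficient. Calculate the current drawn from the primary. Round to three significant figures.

I_p ≈ 18.4 A

V_s = 240 × 28710/116 = 59400 V.
I_s = V_s/R = 59400/965000 = 0.061554 A.
P_out = V_s I_s = 59400 × 0.061554 = 3656.3 W.
P_in = P_out/η = 3656.3/0.828 = 4415.9 W.
I_p = P_in/V_p = 4415.9/240 = 18.4 A.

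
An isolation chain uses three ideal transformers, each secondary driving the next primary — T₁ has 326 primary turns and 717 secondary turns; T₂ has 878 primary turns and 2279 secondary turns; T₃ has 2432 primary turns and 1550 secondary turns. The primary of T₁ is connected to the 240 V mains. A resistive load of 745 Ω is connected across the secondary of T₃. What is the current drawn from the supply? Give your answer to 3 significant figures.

Secondary of T₁: V = 240.00 × 717/326 = 527.85 V.
Secondary of T₂: V = 527.85 × 2279/878 = 1370.1 V.
Secondary of T₃: V = 1370.1 × 1550/2432 = 873.23 V.
I_load = 873.23/745 = 1.1721 A, so P_out = 873.23 × 1.1721 = 1023.5 W.
All ideal ⇒ P_in = P_out, so I_supply = 1023.5/240 = 4.26 A.

I_supply ≈ 4.26 A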